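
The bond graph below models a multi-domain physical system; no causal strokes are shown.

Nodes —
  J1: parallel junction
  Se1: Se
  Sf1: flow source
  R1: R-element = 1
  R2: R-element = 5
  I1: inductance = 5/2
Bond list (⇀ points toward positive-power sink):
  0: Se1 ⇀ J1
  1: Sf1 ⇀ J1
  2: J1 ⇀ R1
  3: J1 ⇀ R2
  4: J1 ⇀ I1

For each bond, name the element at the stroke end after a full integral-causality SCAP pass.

bond 0 stroke→J1
bond 1 stroke→Sf1
bond 2 stroke→R1
bond 3 stroke→R2
bond 4 stroke→I1

b0 stroke→J1  (Se1 fixes effort; stroke away)
b1 stroke→Sf1  (Sf1 (Sf) sets flow on bond)
b2 stroke→R1  (J1 effort already set via bond 0)
b3 stroke→R2  (J1: bond 0 brought effort, rest push out)
b4 stroke→I1  (0-jn J1 has e-setter on 0)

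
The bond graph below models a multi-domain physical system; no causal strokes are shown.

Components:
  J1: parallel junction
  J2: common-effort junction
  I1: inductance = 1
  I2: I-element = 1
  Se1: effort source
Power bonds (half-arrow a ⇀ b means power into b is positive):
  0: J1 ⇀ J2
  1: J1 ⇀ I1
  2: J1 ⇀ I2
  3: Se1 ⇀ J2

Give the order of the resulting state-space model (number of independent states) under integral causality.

2  (I1, I2 all integral)

b3 →J2  (Se1 fixes effort; stroke away)
b0 →J1  (J2 effort already set via bond 3)
b1 →I1  (common-e at J1 fixed by 0)
b2 →I2  (common-e at J1 fixed by 0)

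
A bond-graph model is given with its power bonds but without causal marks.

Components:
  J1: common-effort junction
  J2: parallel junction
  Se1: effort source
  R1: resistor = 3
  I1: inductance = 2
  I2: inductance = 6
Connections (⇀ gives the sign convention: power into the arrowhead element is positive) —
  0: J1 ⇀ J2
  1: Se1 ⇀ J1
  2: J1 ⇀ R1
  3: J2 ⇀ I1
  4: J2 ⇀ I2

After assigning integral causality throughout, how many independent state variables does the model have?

2  (I1, I2 all integral)

bond 1 →J1  (Se1: effort source, stroke at far end)
bond 0 →J2  (common-e at J1 fixed by 1)
bond 2 →R1  (common-e at J1 fixed by 1)
bond 3 →I1  (J2 effort already set via bond 0)
bond 4 →I2  (common-e at J2 fixed by 0)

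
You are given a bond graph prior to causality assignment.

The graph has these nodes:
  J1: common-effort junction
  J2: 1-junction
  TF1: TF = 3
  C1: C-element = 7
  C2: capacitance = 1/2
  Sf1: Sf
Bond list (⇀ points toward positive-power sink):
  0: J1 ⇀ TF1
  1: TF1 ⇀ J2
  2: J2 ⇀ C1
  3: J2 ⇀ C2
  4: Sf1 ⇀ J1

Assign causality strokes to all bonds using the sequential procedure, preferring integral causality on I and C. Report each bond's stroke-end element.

bond 0 |J1
bond 1 |TF1
bond 2 |J2
bond 3 |J2
bond 4 |Sf1

bond 4 stroke at Sf1  (Sf1: flow source, stroke at near end)
bond 0 stroke at J1  (closing 0-jn rule on J1)
bond 1 stroke at TF1  (TF1: transformer flips bond 0)
bond 2 stroke at J2  (1-jn J2 has f-setter on 1)
bond 3 stroke at J2  (J2 flow already set via bond 1)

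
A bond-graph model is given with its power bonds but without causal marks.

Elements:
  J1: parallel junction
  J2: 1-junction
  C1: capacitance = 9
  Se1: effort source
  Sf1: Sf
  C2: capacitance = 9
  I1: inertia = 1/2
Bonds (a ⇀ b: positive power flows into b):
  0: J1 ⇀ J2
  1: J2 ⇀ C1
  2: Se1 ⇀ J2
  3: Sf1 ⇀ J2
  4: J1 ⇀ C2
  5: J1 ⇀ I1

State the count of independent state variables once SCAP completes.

3  (C1, C2, I1 all integral)

#2 stroke at J2  (Se1 fixes effort; stroke away)
#3 stroke at Sf1  (Sf1 fixes flow; stroke at Sf1)
#0 stroke at J2  (J2: bond 3 brought flow, rest push out)
#1 stroke at J2  (J2 flow already set via bond 3)
#4 stroke at J1  (C2: C, integral causality)
#5 stroke at I1  (common-e at J1 fixed by 4)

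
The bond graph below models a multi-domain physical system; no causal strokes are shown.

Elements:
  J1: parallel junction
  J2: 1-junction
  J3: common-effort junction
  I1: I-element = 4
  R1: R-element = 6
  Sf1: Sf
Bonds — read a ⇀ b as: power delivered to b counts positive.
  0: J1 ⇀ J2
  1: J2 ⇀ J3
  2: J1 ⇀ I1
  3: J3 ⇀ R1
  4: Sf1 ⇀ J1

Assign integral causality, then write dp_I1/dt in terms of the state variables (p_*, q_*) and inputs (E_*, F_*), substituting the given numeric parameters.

dp_I1/dt = 6*F_Sf1 - 3*p_I1/2

b4 →Sf1  (Sf1: flow source, stroke at near end)
b2 →I1  (prefer integral on I1)
b0 →J1  (only one effort-in slot at J1)
b1 →J2  (common-f at J2 fixed by 0)
b3 →J3  (J3 needs exactly one e-in)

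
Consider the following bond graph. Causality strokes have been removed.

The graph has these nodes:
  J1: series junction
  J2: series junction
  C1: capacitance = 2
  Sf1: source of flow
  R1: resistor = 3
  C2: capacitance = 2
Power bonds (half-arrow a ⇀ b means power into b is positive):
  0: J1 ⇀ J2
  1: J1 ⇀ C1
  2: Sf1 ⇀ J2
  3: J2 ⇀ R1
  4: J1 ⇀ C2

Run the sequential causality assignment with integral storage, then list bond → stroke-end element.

β2 stroke→Sf1  (source Sf1 imposes f)
β0 stroke→J2  (common-f at J2 fixed by 2)
β3 stroke→J2  (common-f at J2 fixed by 2)
β1 stroke→J1  (common-f at J1 fixed by 0)
β4 stroke→J1  (common-f at J1 fixed by 0)

b0 →J2
b1 →J1
b2 →Sf1
b3 →J2
b4 →J1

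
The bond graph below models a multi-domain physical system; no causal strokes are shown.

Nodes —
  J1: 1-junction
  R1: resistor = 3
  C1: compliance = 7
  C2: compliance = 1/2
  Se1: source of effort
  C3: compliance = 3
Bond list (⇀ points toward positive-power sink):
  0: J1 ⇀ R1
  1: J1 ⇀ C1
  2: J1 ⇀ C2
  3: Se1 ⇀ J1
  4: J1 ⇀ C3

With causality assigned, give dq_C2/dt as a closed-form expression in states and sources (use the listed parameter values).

dq_C2/dt = E_Se1/3 - q_C1/21 - 2*q_C2/3 - q_C3/9

b3 |J1  (Se1 (Se) sets effort on bond)
b1 |J1  (C1: C, integral causality)
b2 |J1  (C2: C, integral causality)
b4 |J1  (prefer integral on C3)
b0 |R1  (J1: last free bond brings flow in)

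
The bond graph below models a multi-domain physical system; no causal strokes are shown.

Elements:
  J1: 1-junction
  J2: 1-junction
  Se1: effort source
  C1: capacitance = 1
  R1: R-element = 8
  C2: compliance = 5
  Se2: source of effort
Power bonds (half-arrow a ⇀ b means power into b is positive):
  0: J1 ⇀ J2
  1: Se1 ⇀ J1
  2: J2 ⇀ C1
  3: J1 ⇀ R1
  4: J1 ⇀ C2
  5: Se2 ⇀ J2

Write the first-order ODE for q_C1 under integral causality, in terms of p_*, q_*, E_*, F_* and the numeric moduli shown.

#1 →J1  (Se1: effort source, stroke at far end)
#5 →J2  (Se2 fixes effort; stroke away)
#2 →J2  (C1: C, integral causality)
#0 →J1  (J2: last free bond brings flow in)
#4 →J1  (C2 outputs effort q/C2)
#3 →R1  (closing 1-jn rule on J1)

dq_C1/dt = E_Se1/8 + E_Se2/8 - q_C1/8 - q_C2/40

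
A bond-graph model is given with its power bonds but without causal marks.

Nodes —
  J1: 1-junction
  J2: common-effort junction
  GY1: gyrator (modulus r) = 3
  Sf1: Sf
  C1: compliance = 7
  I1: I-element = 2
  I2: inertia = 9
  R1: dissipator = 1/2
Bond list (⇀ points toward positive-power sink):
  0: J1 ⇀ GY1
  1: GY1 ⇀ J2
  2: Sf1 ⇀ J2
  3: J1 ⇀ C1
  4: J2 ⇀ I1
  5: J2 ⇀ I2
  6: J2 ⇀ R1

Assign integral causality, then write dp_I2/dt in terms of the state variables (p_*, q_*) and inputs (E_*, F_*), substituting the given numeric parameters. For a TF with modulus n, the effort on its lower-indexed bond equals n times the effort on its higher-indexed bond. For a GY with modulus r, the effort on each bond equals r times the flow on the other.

dp_I2/dt = F_Sf1/2 - p_I1/4 - p_I2/18 - q_C1/42

bond 2 →Sf1  (Sf1 (Sf) sets flow on bond)
bond 3 →J1  (C1: C, integral causality)
bond 0 →GY1  (J1 needs exactly one f-in)
bond 1 →GY1  (GY1: gyrator matches bond 0)
bond 4 →I1  (I1 outputs flow p/I1)
bond 5 →I2  (I2: I, integral causality)
bond 6 →J2  (only one effort-in slot at J2)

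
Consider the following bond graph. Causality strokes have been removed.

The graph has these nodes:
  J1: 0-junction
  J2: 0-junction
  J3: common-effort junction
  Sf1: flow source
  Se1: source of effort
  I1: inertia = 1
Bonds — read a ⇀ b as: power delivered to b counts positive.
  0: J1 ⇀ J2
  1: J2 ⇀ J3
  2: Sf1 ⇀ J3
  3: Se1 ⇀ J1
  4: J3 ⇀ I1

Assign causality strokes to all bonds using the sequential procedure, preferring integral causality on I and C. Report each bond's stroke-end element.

#2 →Sf1  (Sf1: flow source, stroke at near end)
#3 →J1  (Se1: effort source, stroke at far end)
#0 →J2  (J1: bond 3 brought effort, rest push out)
#1 →J3  (0-jn J2 has e-setter on 0)
#4 →I1  (0-jn J3 has e-setter on 1)

β0 stroke at J2
β1 stroke at J3
β2 stroke at Sf1
β3 stroke at J1
β4 stroke at I1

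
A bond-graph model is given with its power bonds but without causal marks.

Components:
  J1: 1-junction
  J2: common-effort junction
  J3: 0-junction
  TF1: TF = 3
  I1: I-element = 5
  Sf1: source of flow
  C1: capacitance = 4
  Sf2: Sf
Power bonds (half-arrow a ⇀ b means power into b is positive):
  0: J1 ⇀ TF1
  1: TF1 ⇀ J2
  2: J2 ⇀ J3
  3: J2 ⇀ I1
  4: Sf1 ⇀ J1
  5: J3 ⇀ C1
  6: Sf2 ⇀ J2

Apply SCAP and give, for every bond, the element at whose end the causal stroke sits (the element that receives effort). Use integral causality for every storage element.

#4 stroke at Sf1  (Sf1 fixes flow; stroke at Sf1)
#6 stroke at Sf2  (Sf2 (Sf) sets flow on bond)
#0 stroke at J1  (common-f at J1 fixed by 4)
#1 stroke at TF1  (TF1: transformer flips bond 0)
#3 stroke at I1  (I1: I, integral causality)
#2 stroke at J2  (closing 0-jn rule on J2)
#5 stroke at J3  (closing 0-jn rule on J3)

β0 stroke→J1
β1 stroke→TF1
β2 stroke→J2
β3 stroke→I1
β4 stroke→Sf1
β5 stroke→J3
β6 stroke→Sf2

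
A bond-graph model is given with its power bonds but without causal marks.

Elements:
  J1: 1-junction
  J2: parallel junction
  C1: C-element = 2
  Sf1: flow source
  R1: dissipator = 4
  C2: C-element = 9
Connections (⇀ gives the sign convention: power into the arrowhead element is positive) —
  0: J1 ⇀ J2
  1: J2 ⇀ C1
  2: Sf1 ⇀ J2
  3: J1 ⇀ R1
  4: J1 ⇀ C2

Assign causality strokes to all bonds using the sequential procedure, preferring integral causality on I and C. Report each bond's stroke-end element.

#2 stroke→Sf1  (Sf1 (Sf) sets flow on bond)
#1 stroke→J2  (C1 outputs effort q/C1)
#0 stroke→J1  (0-jn J2 has e-setter on 1)
#4 stroke→J1  (C2: C, integral causality)
#3 stroke→R1  (J1 needs exactly one f-in)

β0 |J1
β1 |J2
β2 |Sf1
β3 |R1
β4 |J1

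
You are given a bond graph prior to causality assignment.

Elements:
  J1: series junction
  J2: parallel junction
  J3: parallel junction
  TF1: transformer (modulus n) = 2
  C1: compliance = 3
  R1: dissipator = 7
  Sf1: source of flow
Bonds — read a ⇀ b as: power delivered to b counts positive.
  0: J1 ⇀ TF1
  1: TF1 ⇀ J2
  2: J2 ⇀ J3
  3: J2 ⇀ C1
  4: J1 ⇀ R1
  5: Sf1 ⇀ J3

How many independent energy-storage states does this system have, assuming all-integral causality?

1  (C1 all integral)

b5 stroke at Sf1  (Sf1 (Sf) sets flow on bond)
b2 stroke at J3  (J3: last free bond brings effort in)
b3 stroke at J2  (C1 integral (e out))
b1 stroke at TF1  (J2: bond 3 brought effort, rest push out)
b0 stroke at J1  (TF TF1: opposite of bond 1)
b4 stroke at R1  (J1: last free bond brings flow in)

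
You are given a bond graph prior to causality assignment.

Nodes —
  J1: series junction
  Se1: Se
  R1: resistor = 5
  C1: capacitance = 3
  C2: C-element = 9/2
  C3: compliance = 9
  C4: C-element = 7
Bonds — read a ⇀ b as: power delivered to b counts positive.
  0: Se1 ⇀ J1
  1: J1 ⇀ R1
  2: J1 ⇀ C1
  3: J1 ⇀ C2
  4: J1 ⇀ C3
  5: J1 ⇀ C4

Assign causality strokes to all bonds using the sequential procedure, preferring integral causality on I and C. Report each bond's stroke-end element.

β0 →J1
β1 →R1
β2 →J1
β3 →J1
β4 →J1
β5 →J1

β0 stroke→J1  (Se1 (Se) sets effort on bond)
β2 stroke→J1  (C1 integral (e out))
β3 stroke→J1  (C2 integral (e out))
β4 stroke→J1  (prefer integral on C3)
β5 stroke→J1  (C4: C, integral causality)
β1 stroke→R1  (J1 needs exactly one f-in)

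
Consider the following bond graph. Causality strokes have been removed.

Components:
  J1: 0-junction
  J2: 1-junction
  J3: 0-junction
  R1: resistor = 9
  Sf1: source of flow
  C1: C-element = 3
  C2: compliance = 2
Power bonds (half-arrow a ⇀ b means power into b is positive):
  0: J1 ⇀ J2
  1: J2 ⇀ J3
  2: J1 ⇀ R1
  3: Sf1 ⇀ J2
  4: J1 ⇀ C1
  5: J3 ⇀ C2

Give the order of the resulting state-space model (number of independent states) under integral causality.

bond 3 stroke at Sf1  (Sf1 fixes flow; stroke at Sf1)
bond 0 stroke at J2  (common-f at J2 fixed by 3)
bond 1 stroke at J2  (common-f at J2 fixed by 3)
bond 5 stroke at J3  (only one effort-in slot at J3)
bond 4 stroke at J1  (C1 integral (e out))
bond 2 stroke at R1  (0-jn J1 has e-setter on 4)

2  (C1, C2 all integral)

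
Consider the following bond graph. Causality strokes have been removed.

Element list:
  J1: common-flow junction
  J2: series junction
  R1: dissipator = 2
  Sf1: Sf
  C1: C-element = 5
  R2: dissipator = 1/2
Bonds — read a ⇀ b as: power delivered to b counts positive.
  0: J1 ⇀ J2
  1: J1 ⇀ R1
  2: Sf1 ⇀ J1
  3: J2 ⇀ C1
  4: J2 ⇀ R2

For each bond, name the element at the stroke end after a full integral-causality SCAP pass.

bond 0 stroke→J1
bond 1 stroke→J1
bond 2 stroke→Sf1
bond 3 stroke→J2
bond 4 stroke→J2

β2 |Sf1  (source Sf1 imposes f)
β0 |J1  (common-f at J1 fixed by 2)
β1 |J1  (common-f at J1 fixed by 2)
β3 |J2  (J2 flow already set via bond 0)
β4 |J2  (J2 flow already set via bond 0)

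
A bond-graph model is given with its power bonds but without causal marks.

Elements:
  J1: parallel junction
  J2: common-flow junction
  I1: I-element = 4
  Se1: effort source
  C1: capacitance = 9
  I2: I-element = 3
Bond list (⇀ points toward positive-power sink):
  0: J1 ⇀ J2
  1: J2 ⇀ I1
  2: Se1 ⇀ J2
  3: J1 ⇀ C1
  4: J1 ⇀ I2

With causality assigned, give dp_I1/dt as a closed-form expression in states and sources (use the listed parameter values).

b2 |J2  (Se1: effort source, stroke at far end)
b1 |I1  (I1 outputs flow p/I1)
b0 |J2  (1-jn J2 has f-setter on 1)
b3 |J1  (C1 integral (e out))
b4 |I2  (0-jn J1 has e-setter on 3)

dp_I1/dt = E_Se1 + q_C1/9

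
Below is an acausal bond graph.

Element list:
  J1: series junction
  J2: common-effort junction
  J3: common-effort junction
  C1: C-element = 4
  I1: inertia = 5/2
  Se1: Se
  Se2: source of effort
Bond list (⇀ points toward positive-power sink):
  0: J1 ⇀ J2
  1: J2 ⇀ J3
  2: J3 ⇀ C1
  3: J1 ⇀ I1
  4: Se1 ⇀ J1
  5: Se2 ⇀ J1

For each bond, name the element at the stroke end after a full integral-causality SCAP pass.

#4 stroke at J1  (Se1: effort source, stroke at far end)
#5 stroke at J1  (Se2 fixes effort; stroke away)
#2 stroke at J3  (C1 integral (e out))
#1 stroke at J2  (J3 effort already set via bond 2)
#0 stroke at J1  (J2: bond 1 brought effort, rest push out)
#3 stroke at I1  (J1 needs exactly one f-in)

b0 →J1
b1 →J2
b2 →J3
b3 →I1
b4 →J1
b5 →J1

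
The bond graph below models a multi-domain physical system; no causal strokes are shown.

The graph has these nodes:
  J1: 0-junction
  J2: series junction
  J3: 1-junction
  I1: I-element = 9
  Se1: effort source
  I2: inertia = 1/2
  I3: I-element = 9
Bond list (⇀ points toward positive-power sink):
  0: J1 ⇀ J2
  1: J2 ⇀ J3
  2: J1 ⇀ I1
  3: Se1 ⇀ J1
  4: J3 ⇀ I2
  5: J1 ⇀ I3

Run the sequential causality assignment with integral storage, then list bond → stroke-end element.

#0 →J2
#1 →J3
#2 →I1
#3 →J1
#4 →I2
#5 →I3

bond 3 →J1  (Se1: effort source, stroke at far end)
bond 0 →J2  (J1 effort already set via bond 3)
bond 2 →I1  (J1: bond 3 brought effort, rest push out)
bond 5 →I3  (J1: bond 3 brought effort, rest push out)
bond 1 →J3  (closing 1-jn rule on J2)
bond 4 →I2  (closing 1-jn rule on J3)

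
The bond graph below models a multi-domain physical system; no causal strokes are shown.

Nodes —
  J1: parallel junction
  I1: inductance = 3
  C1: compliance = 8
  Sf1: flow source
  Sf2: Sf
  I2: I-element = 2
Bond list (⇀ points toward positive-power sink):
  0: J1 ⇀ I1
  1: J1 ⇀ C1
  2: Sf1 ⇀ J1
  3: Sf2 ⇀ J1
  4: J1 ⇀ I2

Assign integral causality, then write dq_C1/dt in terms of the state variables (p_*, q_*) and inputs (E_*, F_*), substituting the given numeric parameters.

dq_C1/dt = F_Sf1 + F_Sf2 - p_I1/3 - p_I2/2

bond 2 |Sf1  (Sf1 fixes flow; stroke at Sf1)
bond 3 |Sf2  (Sf2 fixes flow; stroke at Sf2)
bond 0 |I1  (I1: I, integral causality)
bond 1 |J1  (C1: C, integral causality)
bond 4 |I2  (0-jn J1 has e-setter on 1)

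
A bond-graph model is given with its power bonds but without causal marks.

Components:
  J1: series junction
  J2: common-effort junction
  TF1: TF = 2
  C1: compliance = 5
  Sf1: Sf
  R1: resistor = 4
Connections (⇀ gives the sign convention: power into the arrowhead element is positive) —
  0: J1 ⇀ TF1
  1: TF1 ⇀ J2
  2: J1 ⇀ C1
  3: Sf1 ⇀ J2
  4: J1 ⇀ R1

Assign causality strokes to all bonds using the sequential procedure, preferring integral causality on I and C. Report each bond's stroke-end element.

b3 stroke→Sf1  (Sf1 (Sf) sets flow on bond)
b1 stroke→J2  (J2 needs exactly one e-in)
b0 stroke→TF1  (through TF1, causality passes straight; one stroke at TF1)
b2 stroke→J1  (J1 flow already set via bond 0)
b4 stroke→J1  (J1: bond 0 brought flow, rest push out)

β0 stroke→TF1
β1 stroke→J2
β2 stroke→J1
β3 stroke→Sf1
β4 stroke→J1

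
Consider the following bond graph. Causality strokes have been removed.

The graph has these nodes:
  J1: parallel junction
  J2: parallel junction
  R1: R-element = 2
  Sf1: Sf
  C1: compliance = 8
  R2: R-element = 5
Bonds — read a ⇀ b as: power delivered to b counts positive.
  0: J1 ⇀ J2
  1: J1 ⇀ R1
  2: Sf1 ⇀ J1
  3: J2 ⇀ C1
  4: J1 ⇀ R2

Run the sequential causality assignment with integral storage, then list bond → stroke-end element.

bond 0 →J1
bond 1 →R1
bond 2 →Sf1
bond 3 →J2
bond 4 →R2

bond 2 stroke at Sf1  (Sf1 fixes flow; stroke at Sf1)
bond 3 stroke at J2  (C1: C, integral causality)
bond 0 stroke at J1  (J2: bond 3 brought effort, rest push out)
bond 1 stroke at R1  (common-e at J1 fixed by 0)
bond 4 stroke at R2  (J1 effort already set via bond 0)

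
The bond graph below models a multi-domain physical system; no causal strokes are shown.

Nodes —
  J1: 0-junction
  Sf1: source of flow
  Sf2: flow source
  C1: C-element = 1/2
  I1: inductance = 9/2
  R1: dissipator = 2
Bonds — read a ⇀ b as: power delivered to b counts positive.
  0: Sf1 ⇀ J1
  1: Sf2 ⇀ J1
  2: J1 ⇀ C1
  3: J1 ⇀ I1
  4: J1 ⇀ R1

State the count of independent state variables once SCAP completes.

b0 →Sf1  (Sf1: flow source, stroke at near end)
b1 →Sf2  (Sf2 (Sf) sets flow on bond)
b2 →J1  (prefer integral on C1)
b3 →I1  (common-e at J1 fixed by 2)
b4 →R1  (0-jn J1 has e-setter on 2)

2  (C1, I1 all integral)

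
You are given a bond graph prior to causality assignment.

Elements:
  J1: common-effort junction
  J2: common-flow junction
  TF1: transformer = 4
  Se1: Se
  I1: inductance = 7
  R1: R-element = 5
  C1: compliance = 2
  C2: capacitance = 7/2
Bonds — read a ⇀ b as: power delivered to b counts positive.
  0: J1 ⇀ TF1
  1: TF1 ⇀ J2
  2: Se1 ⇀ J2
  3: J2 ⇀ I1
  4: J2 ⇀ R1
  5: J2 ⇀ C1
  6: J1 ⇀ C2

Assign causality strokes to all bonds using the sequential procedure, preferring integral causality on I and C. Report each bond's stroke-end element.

b0 |TF1
b1 |J2
b2 |J2
b3 |I1
b4 |J2
b5 |J2
b6 |J1

bond 2 stroke at J2  (Se1 fixes effort; stroke away)
bond 3 stroke at I1  (I1 outputs flow p/I1)
bond 1 stroke at J2  (1-jn J2 has f-setter on 3)
bond 4 stroke at J2  (J2: bond 3 brought flow, rest push out)
bond 5 stroke at J2  (1-jn J2 has f-setter on 3)
bond 0 stroke at TF1  (TF1 one-in-one-out from 1)
bond 6 stroke at J1  (J1: last free bond brings effort in)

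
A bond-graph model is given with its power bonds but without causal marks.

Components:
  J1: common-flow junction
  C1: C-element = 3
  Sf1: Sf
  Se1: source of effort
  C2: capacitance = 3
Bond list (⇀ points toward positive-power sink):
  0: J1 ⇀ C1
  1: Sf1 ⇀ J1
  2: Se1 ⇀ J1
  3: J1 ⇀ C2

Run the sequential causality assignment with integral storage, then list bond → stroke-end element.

b1 |Sf1  (Sf1 fixes flow; stroke at Sf1)
b2 |J1  (Se1 (Se) sets effort on bond)
b0 |J1  (J1: bond 1 brought flow, rest push out)
b3 |J1  (1-jn J1 has f-setter on 1)

β0 stroke→J1
β1 stroke→Sf1
β2 stroke→J1
β3 stroke→J1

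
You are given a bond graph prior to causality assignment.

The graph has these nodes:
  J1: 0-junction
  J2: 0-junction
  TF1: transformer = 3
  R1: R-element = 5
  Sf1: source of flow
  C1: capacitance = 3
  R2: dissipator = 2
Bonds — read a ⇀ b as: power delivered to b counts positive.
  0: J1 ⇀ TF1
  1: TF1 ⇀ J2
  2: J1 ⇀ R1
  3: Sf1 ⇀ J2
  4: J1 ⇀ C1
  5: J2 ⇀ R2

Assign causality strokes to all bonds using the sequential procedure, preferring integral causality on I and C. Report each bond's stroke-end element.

b3 stroke at Sf1  (Sf1 (Sf) sets flow on bond)
b4 stroke at J1  (C1 integral (e out))
b0 stroke at TF1  (J1: bond 4 brought effort, rest push out)
b2 stroke at R1  (J1 effort already set via bond 4)
b1 stroke at J2  (TF TF1: opposite of bond 0)
b5 stroke at R2  (J2: bond 1 brought effort, rest push out)

#0 |TF1
#1 |J2
#2 |R1
#3 |Sf1
#4 |J1
#5 |R2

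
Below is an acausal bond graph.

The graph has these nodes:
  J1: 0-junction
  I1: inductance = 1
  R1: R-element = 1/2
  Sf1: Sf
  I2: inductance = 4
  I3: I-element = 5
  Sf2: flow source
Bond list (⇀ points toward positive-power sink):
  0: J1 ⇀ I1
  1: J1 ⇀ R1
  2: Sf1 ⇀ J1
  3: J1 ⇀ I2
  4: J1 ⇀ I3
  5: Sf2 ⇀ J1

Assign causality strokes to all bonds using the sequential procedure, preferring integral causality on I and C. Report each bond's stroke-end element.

#0 stroke→I1
#1 stroke→J1
#2 stroke→Sf1
#3 stroke→I2
#4 stroke→I3
#5 stroke→Sf2

b2 |Sf1  (Sf1 (Sf) sets flow on bond)
b5 |Sf2  (source Sf2 imposes f)
b0 |I1  (I1: I, integral causality)
b3 |I2  (prefer integral on I2)
b4 |I3  (prefer integral on I3)
b1 |J1  (J1 needs exactly one e-in)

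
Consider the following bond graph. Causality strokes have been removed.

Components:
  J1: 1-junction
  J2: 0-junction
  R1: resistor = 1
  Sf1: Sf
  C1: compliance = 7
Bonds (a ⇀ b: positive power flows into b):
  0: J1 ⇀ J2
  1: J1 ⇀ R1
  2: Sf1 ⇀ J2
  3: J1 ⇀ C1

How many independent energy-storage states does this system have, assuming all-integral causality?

bond 2 →Sf1  (Sf1: flow source, stroke at near end)
bond 0 →J2  (closing 0-jn rule on J2)
bond 1 →J1  (common-f at J1 fixed by 0)
bond 3 →J1  (J1 flow already set via bond 0)

1  (C1 all integral)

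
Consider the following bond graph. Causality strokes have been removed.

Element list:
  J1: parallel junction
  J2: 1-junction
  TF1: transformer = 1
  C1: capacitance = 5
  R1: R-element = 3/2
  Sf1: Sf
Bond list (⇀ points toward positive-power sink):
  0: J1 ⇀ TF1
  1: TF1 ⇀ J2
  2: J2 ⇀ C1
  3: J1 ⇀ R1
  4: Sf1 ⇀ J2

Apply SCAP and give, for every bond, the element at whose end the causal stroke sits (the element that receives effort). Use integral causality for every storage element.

bond 0 stroke at TF1
bond 1 stroke at J2
bond 2 stroke at J2
bond 3 stroke at J1
bond 4 stroke at Sf1

bond 4 →Sf1  (Sf1 (Sf) sets flow on bond)
bond 1 →J2  (J2: bond 4 brought flow, rest push out)
bond 2 →J2  (J2 flow already set via bond 4)
bond 0 →TF1  (TF1 one-in-one-out from 1)
bond 3 →J1  (closing 0-jn rule on J1)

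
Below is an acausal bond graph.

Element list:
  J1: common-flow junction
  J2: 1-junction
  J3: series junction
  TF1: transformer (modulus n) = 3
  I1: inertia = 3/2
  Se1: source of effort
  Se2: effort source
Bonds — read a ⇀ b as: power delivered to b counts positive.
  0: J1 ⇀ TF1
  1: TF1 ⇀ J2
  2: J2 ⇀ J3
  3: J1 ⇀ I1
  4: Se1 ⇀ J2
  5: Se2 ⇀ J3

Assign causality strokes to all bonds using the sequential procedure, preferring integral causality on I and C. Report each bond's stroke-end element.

b4 stroke→J2  (source Se1 imposes e)
b5 stroke→J3  (source Se2 imposes e)
b2 stroke→J2  (J3: last free bond brings flow in)
b1 stroke→TF1  (only one flow-in slot at J2)
b0 stroke→J1  (TF1 one-in-one-out from 1)
b3 stroke→I1  (J1 needs exactly one f-in)

b0 →J1
b1 →TF1
b2 →J2
b3 →I1
b4 →J2
b5 →J3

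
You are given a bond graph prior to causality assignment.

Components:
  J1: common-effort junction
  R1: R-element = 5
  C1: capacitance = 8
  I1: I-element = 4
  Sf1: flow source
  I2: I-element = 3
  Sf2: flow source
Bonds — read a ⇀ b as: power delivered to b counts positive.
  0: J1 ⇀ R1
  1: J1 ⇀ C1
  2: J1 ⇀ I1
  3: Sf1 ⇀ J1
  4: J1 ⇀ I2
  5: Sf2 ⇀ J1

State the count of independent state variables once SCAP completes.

bond 3 stroke at Sf1  (source Sf1 imposes f)
bond 5 stroke at Sf2  (Sf2 fixes flow; stroke at Sf2)
bond 1 stroke at J1  (prefer integral on C1)
bond 0 stroke at R1  (J1 effort already set via bond 1)
bond 2 stroke at I1  (common-e at J1 fixed by 1)
bond 4 stroke at I2  (J1: bond 1 brought effort, rest push out)

3  (C1, I1, I2 all integral)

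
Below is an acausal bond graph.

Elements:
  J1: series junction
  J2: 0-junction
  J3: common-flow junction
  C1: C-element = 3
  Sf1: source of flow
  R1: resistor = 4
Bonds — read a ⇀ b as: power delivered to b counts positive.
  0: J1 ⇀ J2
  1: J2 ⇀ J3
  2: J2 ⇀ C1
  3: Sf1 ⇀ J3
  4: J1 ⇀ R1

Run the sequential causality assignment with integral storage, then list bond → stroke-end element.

b3 →Sf1  (source Sf1 imposes f)
b1 →J3  (J3: bond 3 brought flow, rest push out)
b2 →J2  (C1: C, integral causality)
b0 →J1  (0-jn J2 has e-setter on 2)
b4 →R1  (J1: last free bond brings flow in)

β0 stroke at J1
β1 stroke at J3
β2 stroke at J2
β3 stroke at Sf1
β4 stroke at R1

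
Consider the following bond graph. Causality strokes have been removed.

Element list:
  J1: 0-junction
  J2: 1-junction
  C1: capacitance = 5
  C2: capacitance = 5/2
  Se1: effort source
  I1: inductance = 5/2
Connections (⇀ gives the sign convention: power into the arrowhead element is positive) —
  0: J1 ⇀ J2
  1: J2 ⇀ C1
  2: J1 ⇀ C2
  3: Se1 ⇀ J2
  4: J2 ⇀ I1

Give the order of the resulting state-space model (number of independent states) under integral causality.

β3 stroke at J2  (source Se1 imposes e)
β1 stroke at J2  (C1: C, integral causality)
β2 stroke at J1  (C2: C, integral causality)
β0 stroke at J2  (0-jn J1 has e-setter on 2)
β4 stroke at I1  (J2: last free bond brings flow in)

3  (C1, C2, I1 all integral)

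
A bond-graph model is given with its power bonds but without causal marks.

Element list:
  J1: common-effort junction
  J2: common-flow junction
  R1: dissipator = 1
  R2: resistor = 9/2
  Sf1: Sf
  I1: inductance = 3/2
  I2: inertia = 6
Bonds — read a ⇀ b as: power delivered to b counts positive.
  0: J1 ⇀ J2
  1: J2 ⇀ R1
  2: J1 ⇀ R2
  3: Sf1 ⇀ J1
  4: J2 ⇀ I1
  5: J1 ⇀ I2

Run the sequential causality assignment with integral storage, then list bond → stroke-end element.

#3 |Sf1  (Sf1 fixes flow; stroke at Sf1)
#4 |I1  (I1: I, integral causality)
#0 |J2  (J2 flow already set via bond 4)
#1 |J2  (1-jn J2 has f-setter on 4)
#5 |I2  (prefer integral on I2)
#2 |J1  (only one effort-in slot at J1)

β0 →J2
β1 →J2
β2 →J1
β3 →Sf1
β4 →I1
β5 →I2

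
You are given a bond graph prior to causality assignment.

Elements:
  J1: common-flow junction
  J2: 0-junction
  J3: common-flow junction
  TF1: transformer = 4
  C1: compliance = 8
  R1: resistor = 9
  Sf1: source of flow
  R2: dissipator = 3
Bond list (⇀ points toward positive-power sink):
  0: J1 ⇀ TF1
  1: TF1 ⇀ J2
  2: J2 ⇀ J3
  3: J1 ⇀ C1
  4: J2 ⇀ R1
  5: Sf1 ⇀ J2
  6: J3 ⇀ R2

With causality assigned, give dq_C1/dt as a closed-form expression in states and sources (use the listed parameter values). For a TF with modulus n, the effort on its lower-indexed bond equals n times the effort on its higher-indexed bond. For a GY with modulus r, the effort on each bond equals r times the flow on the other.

dq_C1/dt = -F_Sf1/4 - q_C1/288

bond 5 stroke→Sf1  (Sf1 fixes flow; stroke at Sf1)
bond 3 stroke→J1  (C1 outputs effort q/C1)
bond 0 stroke→TF1  (J1 needs exactly one f-in)
bond 1 stroke→J2  (through TF1, causality passes straight; one stroke at TF1)
bond 2 stroke→J3  (J2 effort already set via bond 1)
bond 4 stroke→R1  (common-e at J2 fixed by 1)
bond 6 stroke→R2  (closing 1-jn rule on J3)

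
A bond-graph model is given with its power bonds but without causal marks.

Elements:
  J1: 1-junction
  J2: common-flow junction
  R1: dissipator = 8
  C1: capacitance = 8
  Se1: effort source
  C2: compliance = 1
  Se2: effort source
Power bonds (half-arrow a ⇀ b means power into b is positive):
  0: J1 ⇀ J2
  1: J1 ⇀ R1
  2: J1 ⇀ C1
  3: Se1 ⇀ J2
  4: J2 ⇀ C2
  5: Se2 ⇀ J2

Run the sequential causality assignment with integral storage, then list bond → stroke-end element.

β3 |J2  (source Se1 imposes e)
β5 |J2  (Se2: effort source, stroke at far end)
β2 |J1  (C1: C, integral causality)
β4 |J2  (C2 outputs effort q/C2)
β0 |J1  (J2: last free bond brings flow in)
β1 |R1  (closing 1-jn rule on J1)

bond 0 stroke at J1
bond 1 stroke at R1
bond 2 stroke at J1
bond 3 stroke at J2
bond 4 stroke at J2
bond 5 stroke at J2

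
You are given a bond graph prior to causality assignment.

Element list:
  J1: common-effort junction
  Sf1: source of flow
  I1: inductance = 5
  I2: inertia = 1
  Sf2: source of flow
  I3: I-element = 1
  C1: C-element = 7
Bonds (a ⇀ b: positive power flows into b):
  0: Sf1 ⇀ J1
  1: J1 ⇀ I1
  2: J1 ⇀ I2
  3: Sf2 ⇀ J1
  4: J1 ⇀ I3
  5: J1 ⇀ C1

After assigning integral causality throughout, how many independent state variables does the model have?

β0 →Sf1  (Sf1 fixes flow; stroke at Sf1)
β3 →Sf2  (Sf2 (Sf) sets flow on bond)
β1 →I1  (I1: I, integral causality)
β2 →I2  (I2: I, integral causality)
β4 →I3  (I3 outputs flow p/I3)
β5 →J1  (closing 0-jn rule on J1)

4  (C1, I1, I2, I3 all integral)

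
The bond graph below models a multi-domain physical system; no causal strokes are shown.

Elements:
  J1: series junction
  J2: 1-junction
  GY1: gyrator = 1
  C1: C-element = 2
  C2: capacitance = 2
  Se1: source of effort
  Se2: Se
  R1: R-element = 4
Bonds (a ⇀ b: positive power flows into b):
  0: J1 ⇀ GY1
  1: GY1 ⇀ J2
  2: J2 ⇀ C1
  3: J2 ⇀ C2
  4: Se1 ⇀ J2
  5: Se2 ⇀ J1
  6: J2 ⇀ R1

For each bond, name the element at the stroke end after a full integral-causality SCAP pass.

bond 0 |GY1
bond 1 |GY1
bond 2 |J2
bond 3 |J2
bond 4 |J2
bond 5 |J1
bond 6 |J2

β4 stroke→J2  (Se1 (Se) sets effort on bond)
β5 stroke→J1  (source Se2 imposes e)
β0 stroke→GY1  (closing 1-jn rule on J1)
β1 stroke→GY1  (GY GY1: same side as bond 0)
β2 stroke→J2  (common-f at J2 fixed by 1)
β3 stroke→J2  (J2 flow already set via bond 1)
β6 stroke→J2  (1-jn J2 has f-setter on 1)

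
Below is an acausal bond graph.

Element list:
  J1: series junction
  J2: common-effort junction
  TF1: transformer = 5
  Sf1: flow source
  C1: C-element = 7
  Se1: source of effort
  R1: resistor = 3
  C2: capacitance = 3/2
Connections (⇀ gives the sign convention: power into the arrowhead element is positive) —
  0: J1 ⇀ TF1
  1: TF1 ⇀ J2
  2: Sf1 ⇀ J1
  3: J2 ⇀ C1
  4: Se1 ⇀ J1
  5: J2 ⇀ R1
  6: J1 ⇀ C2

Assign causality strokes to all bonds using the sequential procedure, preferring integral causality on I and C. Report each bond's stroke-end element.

#2 stroke→Sf1  (source Sf1 imposes f)
#4 stroke→J1  (Se1: effort source, stroke at far end)
#0 stroke→J1  (J1: bond 2 brought flow, rest push out)
#6 stroke→J1  (J1: bond 2 brought flow, rest push out)
#1 stroke→TF1  (through TF1, causality passes straight; one stroke at TF1)
#3 stroke→J2  (C1 outputs effort q/C1)
#5 stroke→R1  (J2: bond 3 brought effort, rest push out)

bond 0 →J1
bond 1 →TF1
bond 2 →Sf1
bond 3 →J2
bond 4 →J1
bond 5 →R1
bond 6 →J1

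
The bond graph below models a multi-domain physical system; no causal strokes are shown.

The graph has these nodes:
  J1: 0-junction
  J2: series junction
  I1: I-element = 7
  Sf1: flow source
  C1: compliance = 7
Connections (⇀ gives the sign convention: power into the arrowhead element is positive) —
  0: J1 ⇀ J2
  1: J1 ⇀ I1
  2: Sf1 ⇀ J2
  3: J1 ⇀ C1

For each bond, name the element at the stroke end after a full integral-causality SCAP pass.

bond 2 →Sf1  (Sf1 fixes flow; stroke at Sf1)
bond 0 →J2  (J2: bond 2 brought flow, rest push out)
bond 1 →I1  (I1 outputs flow p/I1)
bond 3 →J1  (J1: last free bond brings effort in)

bond 0 |J2
bond 1 |I1
bond 2 |Sf1
bond 3 |J1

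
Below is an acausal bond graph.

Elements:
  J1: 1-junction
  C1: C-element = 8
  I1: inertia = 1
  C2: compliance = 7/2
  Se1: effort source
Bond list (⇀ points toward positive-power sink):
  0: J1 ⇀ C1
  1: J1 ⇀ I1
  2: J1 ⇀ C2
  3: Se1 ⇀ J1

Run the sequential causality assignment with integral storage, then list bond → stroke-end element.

b0 |J1
b1 |I1
b2 |J1
b3 |J1

β3 stroke at J1  (source Se1 imposes e)
β0 stroke at J1  (C1: C, integral causality)
β1 stroke at I1  (I1 outputs flow p/I1)
β2 stroke at J1  (common-f at J1 fixed by 1)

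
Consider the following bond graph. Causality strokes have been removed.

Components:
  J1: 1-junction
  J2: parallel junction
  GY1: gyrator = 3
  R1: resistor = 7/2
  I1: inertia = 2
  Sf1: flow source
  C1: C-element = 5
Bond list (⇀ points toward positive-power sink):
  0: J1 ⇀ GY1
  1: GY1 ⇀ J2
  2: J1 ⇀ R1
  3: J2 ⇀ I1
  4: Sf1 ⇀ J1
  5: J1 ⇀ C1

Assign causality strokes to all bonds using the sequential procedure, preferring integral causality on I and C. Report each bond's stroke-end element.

#4 stroke at Sf1  (Sf1 (Sf) sets flow on bond)
#0 stroke at J1  (J1: bond 4 brought flow, rest push out)
#2 stroke at J1  (J1: bond 4 brought flow, rest push out)
#5 stroke at J1  (J1 flow already set via bond 4)
#1 stroke at J2  (GY1 both-in/both-out from 0)
#3 stroke at I1  (0-jn J2 has e-setter on 1)

bond 0 stroke→J1
bond 1 stroke→J2
bond 2 stroke→J1
bond 3 stroke→I1
bond 4 stroke→Sf1
bond 5 stroke→J1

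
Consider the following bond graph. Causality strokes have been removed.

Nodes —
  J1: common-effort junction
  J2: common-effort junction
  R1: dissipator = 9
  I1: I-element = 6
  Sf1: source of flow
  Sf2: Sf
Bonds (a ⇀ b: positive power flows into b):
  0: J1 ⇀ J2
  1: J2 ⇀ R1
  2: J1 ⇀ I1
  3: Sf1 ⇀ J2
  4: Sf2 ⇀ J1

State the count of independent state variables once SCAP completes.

bond 3 stroke at Sf1  (Sf1 (Sf) sets flow on bond)
bond 4 stroke at Sf2  (Sf2 fixes flow; stroke at Sf2)
bond 2 stroke at I1  (I1 integral (f out))
bond 0 stroke at J1  (J1: last free bond brings effort in)
bond 1 stroke at J2  (only one effort-in slot at J2)

1  (I1 all integral)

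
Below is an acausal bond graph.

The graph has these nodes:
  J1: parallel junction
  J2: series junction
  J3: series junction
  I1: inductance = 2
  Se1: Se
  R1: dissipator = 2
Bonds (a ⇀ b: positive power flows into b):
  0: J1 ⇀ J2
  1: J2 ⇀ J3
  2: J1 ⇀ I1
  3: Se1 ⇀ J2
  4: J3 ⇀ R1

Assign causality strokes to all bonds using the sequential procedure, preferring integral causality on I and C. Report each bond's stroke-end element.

#0 |J1
#1 |J2
#2 |I1
#3 |J2
#4 |J3

b3 →J2  (Se1: effort source, stroke at far end)
b2 →I1  (I1 outputs flow p/I1)
b0 →J1  (only one effort-in slot at J1)
b1 →J2  (J2: bond 0 brought flow, rest push out)
b4 →J3  (J3: bond 1 brought flow, rest push out)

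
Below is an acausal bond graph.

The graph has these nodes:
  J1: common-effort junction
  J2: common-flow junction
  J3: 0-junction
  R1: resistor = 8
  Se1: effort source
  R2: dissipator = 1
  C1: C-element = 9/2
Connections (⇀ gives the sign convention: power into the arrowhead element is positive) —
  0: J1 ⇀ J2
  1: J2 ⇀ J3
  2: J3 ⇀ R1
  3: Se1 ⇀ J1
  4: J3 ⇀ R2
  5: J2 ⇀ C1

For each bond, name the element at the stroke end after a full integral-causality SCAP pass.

β3 →J1  (Se1 (Se) sets effort on bond)
β0 →J2  (J1: bond 3 brought effort, rest push out)
β5 →J2  (C1 integral (e out))
β1 →J3  (closing 1-jn rule on J2)
β2 →R1  (0-jn J3 has e-setter on 1)
β4 →R2  (common-e at J3 fixed by 1)

β0 stroke→J2
β1 stroke→J3
β2 stroke→R1
β3 stroke→J1
β4 stroke→R2
β5 stroke→J2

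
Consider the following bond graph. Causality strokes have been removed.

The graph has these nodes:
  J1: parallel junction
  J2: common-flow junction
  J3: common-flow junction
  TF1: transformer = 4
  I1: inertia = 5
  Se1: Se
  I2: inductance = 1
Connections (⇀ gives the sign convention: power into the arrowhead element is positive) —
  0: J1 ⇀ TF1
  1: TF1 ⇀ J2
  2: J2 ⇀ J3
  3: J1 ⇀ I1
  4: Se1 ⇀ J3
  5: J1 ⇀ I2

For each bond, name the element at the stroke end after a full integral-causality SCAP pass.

b0 |J1
b1 |TF1
b2 |J2
b3 |I1
b4 |J3
b5 |I2

bond 4 stroke at J3  (Se1 (Se) sets effort on bond)
bond 2 stroke at J2  (only one flow-in slot at J3)
bond 1 stroke at TF1  (J2 needs exactly one f-in)
bond 0 stroke at J1  (TF TF1: opposite of bond 1)
bond 3 stroke at I1  (J1: bond 0 brought effort, rest push out)
bond 5 stroke at I2  (0-jn J1 has e-setter on 0)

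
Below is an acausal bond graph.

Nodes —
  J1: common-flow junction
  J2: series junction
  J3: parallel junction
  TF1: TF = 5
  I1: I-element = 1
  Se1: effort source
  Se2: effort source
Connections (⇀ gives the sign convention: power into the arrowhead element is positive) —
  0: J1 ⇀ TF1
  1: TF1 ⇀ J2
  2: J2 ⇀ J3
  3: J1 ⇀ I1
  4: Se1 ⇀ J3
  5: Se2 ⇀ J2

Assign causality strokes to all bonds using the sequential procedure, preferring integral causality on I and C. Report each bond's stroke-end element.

β4 stroke at J3  (Se1 (Se) sets effort on bond)
β5 stroke at J2  (Se2 fixes effort; stroke away)
β2 stroke at J2  (common-e at J3 fixed by 4)
β1 stroke at TF1  (J2 needs exactly one f-in)
β0 stroke at J1  (TF1: transformer flips bond 1)
β3 stroke at I1  (J1: last free bond brings flow in)

b0 |J1
b1 |TF1
b2 |J2
b3 |I1
b4 |J3
b5 |J2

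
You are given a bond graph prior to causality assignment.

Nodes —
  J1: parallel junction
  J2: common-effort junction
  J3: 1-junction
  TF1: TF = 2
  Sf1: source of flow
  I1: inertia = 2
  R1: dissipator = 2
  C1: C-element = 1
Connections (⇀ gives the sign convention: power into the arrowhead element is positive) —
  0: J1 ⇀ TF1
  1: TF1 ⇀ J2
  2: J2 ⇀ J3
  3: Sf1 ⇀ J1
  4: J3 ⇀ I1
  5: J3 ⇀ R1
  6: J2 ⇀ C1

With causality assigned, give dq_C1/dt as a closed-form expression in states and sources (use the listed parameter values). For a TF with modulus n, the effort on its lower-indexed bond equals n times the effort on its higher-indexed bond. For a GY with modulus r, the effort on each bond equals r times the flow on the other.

#3 |Sf1  (Sf1 fixes flow; stroke at Sf1)
#0 |J1  (J1 needs exactly one e-in)
#1 |TF1  (TF1 one-in-one-out from 0)
#4 |I1  (I1 integral (f out))
#2 |J3  (J3: bond 4 brought flow, rest push out)
#5 |J3  (common-f at J3 fixed by 4)
#6 |J2  (J2: last free bond brings effort in)

dq_C1/dt = 2*F_Sf1 - p_I1/2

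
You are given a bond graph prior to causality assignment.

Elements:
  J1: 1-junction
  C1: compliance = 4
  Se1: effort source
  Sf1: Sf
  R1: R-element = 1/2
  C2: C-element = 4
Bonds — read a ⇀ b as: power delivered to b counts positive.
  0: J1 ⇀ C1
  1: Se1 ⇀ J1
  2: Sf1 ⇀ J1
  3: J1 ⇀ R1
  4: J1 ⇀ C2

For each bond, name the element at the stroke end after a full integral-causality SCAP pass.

bond 1 stroke at J1  (source Se1 imposes e)
bond 2 stroke at Sf1  (source Sf1 imposes f)
bond 0 stroke at J1  (J1 flow already set via bond 2)
bond 3 stroke at J1  (1-jn J1 has f-setter on 2)
bond 4 stroke at J1  (1-jn J1 has f-setter on 2)

#0 stroke→J1
#1 stroke→J1
#2 stroke→Sf1
#3 stroke→J1
#4 stroke→J1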